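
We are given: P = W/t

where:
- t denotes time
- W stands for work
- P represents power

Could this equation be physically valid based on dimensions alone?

Yes

t (time) has dimensions [T].
W (work) has dimensions [L^2 M T^-2].
P (power) has dimensions [L^2 M T^-3].

Left side: [L^2 M T^-3]
Right side: [L^2 M T^-3]

Both sides have the same dimensions, so the equation is dimensionally consistent.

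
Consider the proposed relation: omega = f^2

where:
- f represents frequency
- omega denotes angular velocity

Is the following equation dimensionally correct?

No

f (frequency) has dimensions [T^-1].
omega (angular velocity) has dimensions [T^-1].

Left side: [T^-1]
Right side: [T^-2]

The two sides have different dimensions, so the equation is NOT dimensionally consistent.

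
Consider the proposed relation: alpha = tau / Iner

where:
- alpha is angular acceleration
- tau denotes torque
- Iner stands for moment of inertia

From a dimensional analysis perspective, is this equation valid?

Yes

alpha (angular acceleration) has dimensions [T^-2].
tau (torque) has dimensions [L^2 M T^-2].
Iner (moment of inertia) has dimensions [L^2 M].

Left side: [T^-2]
Right side: [T^-2]

Both sides have the same dimensions, so the equation is dimensionally consistent.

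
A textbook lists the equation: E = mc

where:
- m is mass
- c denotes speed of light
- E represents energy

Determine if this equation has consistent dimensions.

No

m (mass) has dimensions [M].
c (speed of light) has dimensions [L T^-1].
E (energy) has dimensions [L^2 M T^-2].

Left side: [L^2 M T^-2]
Right side: [L M T^-1]

The two sides have different dimensions, so the equation is NOT dimensionally consistent.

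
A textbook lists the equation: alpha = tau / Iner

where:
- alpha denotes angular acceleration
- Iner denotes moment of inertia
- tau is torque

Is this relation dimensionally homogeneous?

Yes

alpha (angular acceleration) has dimensions [T^-2].
Iner (moment of inertia) has dimensions [L^2 M].
tau (torque) has dimensions [L^2 M T^-2].

Left side: [T^-2]
Right side: [T^-2]

Both sides have the same dimensions, so the equation is dimensionally consistent.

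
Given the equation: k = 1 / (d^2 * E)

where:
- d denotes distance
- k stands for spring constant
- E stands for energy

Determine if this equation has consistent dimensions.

No

d (distance) has dimensions [L].
k (spring constant) has dimensions [M T^-2].
E (energy) has dimensions [L^2 M T^-2].

Left side: [M T^-2]
Right side: [L^-4 M^-1 T^2]

The two sides have different dimensions, so the equation is NOT dimensionally consistent.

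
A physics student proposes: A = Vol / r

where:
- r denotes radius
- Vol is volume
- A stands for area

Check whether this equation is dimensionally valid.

Yes

r (radius) has dimensions [L].
Vol (volume) has dimensions [L^3].
A (area) has dimensions [L^2].

Left side: [L^2]
Right side: [L^2]

Both sides have the same dimensions, so the equation is dimensionally consistent.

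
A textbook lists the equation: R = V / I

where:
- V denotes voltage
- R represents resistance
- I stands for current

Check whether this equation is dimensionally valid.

Yes

V (voltage) has dimensions [I^-1 L^2 M T^-3].
R (resistance) has dimensions [I^-2 L^2 M T^-3].
I (current) has dimensions [I].

Left side: [I^-2 L^2 M T^-3]
Right side: [I^-2 L^2 M T^-3]

Both sides have the same dimensions, so the equation is dimensionally consistent.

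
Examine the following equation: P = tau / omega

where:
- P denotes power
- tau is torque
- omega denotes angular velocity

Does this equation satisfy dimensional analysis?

No

P (power) has dimensions [L^2 M T^-3].
tau (torque) has dimensions [L^2 M T^-2].
omega (angular velocity) has dimensions [T^-1].

Left side: [L^2 M T^-3]
Right side: [L^2 M T^-1]

The two sides have different dimensions, so the equation is NOT dimensionally consistent.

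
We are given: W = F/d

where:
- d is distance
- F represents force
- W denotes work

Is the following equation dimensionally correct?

No

d (distance) has dimensions [L].
F (force) has dimensions [L M T^-2].
W (work) has dimensions [L^2 M T^-2].

Left side: [L^2 M T^-2]
Right side: [M T^-2]

The two sides have different dimensions, so the equation is NOT dimensionally consistent.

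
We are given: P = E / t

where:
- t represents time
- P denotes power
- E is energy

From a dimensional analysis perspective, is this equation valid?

Yes

t (time) has dimensions [T].
P (power) has dimensions [L^2 M T^-3].
E (energy) has dimensions [L^2 M T^-2].

Left side: [L^2 M T^-3]
Right side: [L^2 M T^-3]

Both sides have the same dimensions, so the equation is dimensionally consistent.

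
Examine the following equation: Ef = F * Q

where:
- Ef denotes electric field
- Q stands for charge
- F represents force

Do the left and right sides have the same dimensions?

No

Ef (electric field) has dimensions [I^-1 L M T^-3].
Q (charge) has dimensions [I T].
F (force) has dimensions [L M T^-2].

Left side: [I^-1 L M T^-3]
Right side: [I L M T^-1]

The two sides have different dimensions, so the equation is NOT dimensionally consistent.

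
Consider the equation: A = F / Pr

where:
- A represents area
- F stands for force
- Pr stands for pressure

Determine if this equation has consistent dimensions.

Yes

A (area) has dimensions [L^2].
F (force) has dimensions [L M T^-2].
Pr (pressure) has dimensions [L^-1 M T^-2].

Left side: [L^2]
Right side: [L^2]

Both sides have the same dimensions, so the equation is dimensionally consistent.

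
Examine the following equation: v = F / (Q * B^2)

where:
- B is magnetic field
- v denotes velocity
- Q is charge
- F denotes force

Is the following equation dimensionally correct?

No

B (magnetic field) has dimensions [I^-1 M T^-2].
v (velocity) has dimensions [L T^-1].
Q (charge) has dimensions [I T].
F (force) has dimensions [L M T^-2].

Left side: [L T^-1]
Right side: [I L M^-1 T]

The two sides have different dimensions, so the equation is NOT dimensionally consistent.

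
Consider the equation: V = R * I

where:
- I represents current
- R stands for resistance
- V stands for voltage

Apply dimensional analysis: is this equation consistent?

Yes

I (current) has dimensions [I].
R (resistance) has dimensions [I^-2 L^2 M T^-3].
V (voltage) has dimensions [I^-1 L^2 M T^-3].

Left side: [I^-1 L^2 M T^-3]
Right side: [I^-1 L^2 M T^-3]

Both sides have the same dimensions, so the equation is dimensionally consistent.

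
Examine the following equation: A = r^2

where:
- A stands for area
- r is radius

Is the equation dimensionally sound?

Yes

A (area) has dimensions [L^2].
r (radius) has dimensions [L].

Left side: [L^2]
Right side: [L^2]

Both sides have the same dimensions, so the equation is dimensionally consistent.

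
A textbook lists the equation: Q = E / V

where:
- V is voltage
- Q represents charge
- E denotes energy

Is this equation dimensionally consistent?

Yes

V (voltage) has dimensions [I^-1 L^2 M T^-3].
Q (charge) has dimensions [I T].
E (energy) has dimensions [L^2 M T^-2].

Left side: [I T]
Right side: [I T]

Both sides have the same dimensions, so the equation is dimensionally consistent.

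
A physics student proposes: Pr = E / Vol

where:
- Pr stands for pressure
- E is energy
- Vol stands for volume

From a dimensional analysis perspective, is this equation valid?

Yes

Pr (pressure) has dimensions [L^-1 M T^-2].
E (energy) has dimensions [L^2 M T^-2].
Vol (volume) has dimensions [L^3].

Left side: [L^-1 M T^-2]
Right side: [L^-1 M T^-2]

Both sides have the same dimensions, so the equation is dimensionally consistent.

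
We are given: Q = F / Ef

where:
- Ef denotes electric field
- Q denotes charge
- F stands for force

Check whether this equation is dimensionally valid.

Yes

Ef (electric field) has dimensions [I^-1 L M T^-3].
Q (charge) has dimensions [I T].
F (force) has dimensions [L M T^-2].

Left side: [I T]
Right side: [I T]

Both sides have the same dimensions, so the equation is dimensionally consistent.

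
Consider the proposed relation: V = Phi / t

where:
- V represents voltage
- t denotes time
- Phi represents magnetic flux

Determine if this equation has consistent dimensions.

Yes

V (voltage) has dimensions [I^-1 L^2 M T^-3].
t (time) has dimensions [T].
Phi (magnetic flux) has dimensions [I^-1 L^2 M T^-2].

Left side: [I^-1 L^2 M T^-3]
Right side: [I^-1 L^2 M T^-3]

Both sides have the same dimensions, so the equation is dimensionally consistent.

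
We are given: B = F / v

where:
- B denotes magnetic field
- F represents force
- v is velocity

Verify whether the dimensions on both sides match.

No

B (magnetic field) has dimensions [I^-1 M T^-2].
F (force) has dimensions [L M T^-2].
v (velocity) has dimensions [L T^-1].

Left side: [I^-1 M T^-2]
Right side: [M T^-1]

The two sides have different dimensions, so the equation is NOT dimensionally consistent.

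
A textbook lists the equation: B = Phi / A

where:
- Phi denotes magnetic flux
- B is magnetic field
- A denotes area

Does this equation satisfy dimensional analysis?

Yes

Phi (magnetic flux) has dimensions [I^-1 L^2 M T^-2].
B (magnetic field) has dimensions [I^-1 M T^-2].
A (area) has dimensions [L^2].

Left side: [I^-1 M T^-2]
Right side: [I^-1 M T^-2]

Both sides have the same dimensions, so the equation is dimensionally consistent.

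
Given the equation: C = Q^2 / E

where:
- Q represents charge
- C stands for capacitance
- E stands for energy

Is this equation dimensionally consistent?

Yes

Q (charge) has dimensions [I T].
C (capacitance) has dimensions [I^2 L^-2 M^-1 T^4].
E (energy) has dimensions [L^2 M T^-2].

Left side: [I^2 L^-2 M^-1 T^4]
Right side: [I^2 L^-2 M^-1 T^4]

Both sides have the same dimensions, so the equation is dimensionally consistent.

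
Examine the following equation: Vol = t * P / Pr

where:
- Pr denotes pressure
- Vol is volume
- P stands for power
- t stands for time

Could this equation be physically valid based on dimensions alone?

Yes

Pr (pressure) has dimensions [L^-1 M T^-2].
Vol (volume) has dimensions [L^3].
P (power) has dimensions [L^2 M T^-3].
t (time) has dimensions [T].

Left side: [L^3]
Right side: [L^3]

Both sides have the same dimensions, so the equation is dimensionally consistent.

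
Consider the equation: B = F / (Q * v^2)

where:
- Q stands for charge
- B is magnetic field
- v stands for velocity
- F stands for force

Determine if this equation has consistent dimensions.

No

Q (charge) has dimensions [I T].
B (magnetic field) has dimensions [I^-1 M T^-2].
v (velocity) has dimensions [L T^-1].
F (force) has dimensions [L M T^-2].

Left side: [I^-1 M T^-2]
Right side: [I^-1 L^-1 M T^-1]

The two sides have different dimensions, so the equation is NOT dimensionally consistent.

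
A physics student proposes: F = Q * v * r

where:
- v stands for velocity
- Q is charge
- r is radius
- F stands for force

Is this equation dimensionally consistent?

No

v (velocity) has dimensions [L T^-1].
Q (charge) has dimensions [I T].
r (radius) has dimensions [L].
F (force) has dimensions [L M T^-2].

Left side: [L M T^-2]
Right side: [I L^2]

The two sides have different dimensions, so the equation is NOT dimensionally consistent.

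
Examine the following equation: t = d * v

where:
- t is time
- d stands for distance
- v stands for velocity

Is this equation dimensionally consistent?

No

t (time) has dimensions [T].
d (distance) has dimensions [L].
v (velocity) has dimensions [L T^-1].

Left side: [T]
Right side: [L^2 T^-1]

The two sides have different dimensions, so the equation is NOT dimensionally consistent.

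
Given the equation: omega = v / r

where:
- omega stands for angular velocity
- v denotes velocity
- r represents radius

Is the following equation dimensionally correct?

Yes

omega (angular velocity) has dimensions [T^-1].
v (velocity) has dimensions [L T^-1].
r (radius) has dimensions [L].

Left side: [T^-1]
Right side: [T^-1]

Both sides have the same dimensions, so the equation is dimensionally consistent.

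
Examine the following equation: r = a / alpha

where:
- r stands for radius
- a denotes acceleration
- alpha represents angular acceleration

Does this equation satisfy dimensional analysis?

Yes

r (radius) has dimensions [L].
a (acceleration) has dimensions [L T^-2].
alpha (angular acceleration) has dimensions [T^-2].

Left side: [L]
Right side: [L]

Both sides have the same dimensions, so the equation is dimensionally consistent.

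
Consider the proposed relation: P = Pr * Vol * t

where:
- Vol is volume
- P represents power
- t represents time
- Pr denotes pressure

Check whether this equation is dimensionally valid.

No

Vol (volume) has dimensions [L^3].
P (power) has dimensions [L^2 M T^-3].
t (time) has dimensions [T].
Pr (pressure) has dimensions [L^-1 M T^-2].

Left side: [L^2 M T^-3]
Right side: [L^2 M T^-1]

The two sides have different dimensions, so the equation is NOT dimensionally consistent.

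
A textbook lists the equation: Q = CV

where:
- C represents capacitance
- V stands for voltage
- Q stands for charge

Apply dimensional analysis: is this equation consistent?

Yes

C (capacitance) has dimensions [I^2 L^-2 M^-1 T^4].
V (voltage) has dimensions [I^-1 L^2 M T^-3].
Q (charge) has dimensions [I T].

Left side: [I T]
Right side: [I T]

Both sides have the same dimensions, so the equation is dimensionally consistent.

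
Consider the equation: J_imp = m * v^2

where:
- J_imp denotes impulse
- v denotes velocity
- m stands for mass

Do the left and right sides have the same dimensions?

No

J_imp (impulse) has dimensions [L M T^-1].
v (velocity) has dimensions [L T^-1].
m (mass) has dimensions [M].

Left side: [L M T^-1]
Right side: [L^2 M T^-2]

The two sides have different dimensions, so the equation is NOT dimensionally consistent.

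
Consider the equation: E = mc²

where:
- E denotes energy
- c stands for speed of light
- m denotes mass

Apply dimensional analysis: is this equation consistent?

Yes

E (energy) has dimensions [L^2 M T^-2].
c (speed of light) has dimensions [L T^-1].
m (mass) has dimensions [M].

Left side: [L^2 M T^-2]
Right side: [L^2 M T^-2]

Both sides have the same dimensions, so the equation is dimensionally consistent.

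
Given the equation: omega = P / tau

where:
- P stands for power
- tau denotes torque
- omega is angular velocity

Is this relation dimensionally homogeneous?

Yes

P (power) has dimensions [L^2 M T^-3].
tau (torque) has dimensions [L^2 M T^-2].
omega (angular velocity) has dimensions [T^-1].

Left side: [T^-1]
Right side: [T^-1]

Both sides have the same dimensions, so the equation is dimensionally consistent.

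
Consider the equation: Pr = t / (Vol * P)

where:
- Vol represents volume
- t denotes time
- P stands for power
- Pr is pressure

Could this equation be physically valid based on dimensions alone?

No

Vol (volume) has dimensions [L^3].
t (time) has dimensions [T].
P (power) has dimensions [L^2 M T^-3].
Pr (pressure) has dimensions [L^-1 M T^-2].

Left side: [L^-1 M T^-2]
Right side: [L^-5 M^-1 T^4]

The two sides have different dimensions, so the equation is NOT dimensionally consistent.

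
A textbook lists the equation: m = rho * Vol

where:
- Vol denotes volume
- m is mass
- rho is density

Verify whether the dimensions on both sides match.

Yes

Vol (volume) has dimensions [L^3].
m (mass) has dimensions [M].
rho (density) has dimensions [L^-3 M].

Left side: [M]
Right side: [M]

Both sides have the same dimensions, so the equation is dimensionally consistent.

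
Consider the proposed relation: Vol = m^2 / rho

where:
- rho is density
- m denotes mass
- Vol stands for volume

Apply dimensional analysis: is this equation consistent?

No

rho (density) has dimensions [L^-3 M].
m (mass) has dimensions [M].
Vol (volume) has dimensions [L^3].

Left side: [L^3]
Right side: [L^3 M]

The two sides have different dimensions, so the equation is NOT dimensionally consistent.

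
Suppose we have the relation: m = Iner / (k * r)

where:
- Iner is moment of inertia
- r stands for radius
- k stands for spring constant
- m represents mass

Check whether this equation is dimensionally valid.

No

Iner (moment of inertia) has dimensions [L^2 M].
r (radius) has dimensions [L].
k (spring constant) has dimensions [M T^-2].
m (mass) has dimensions [M].

Left side: [M]
Right side: [L T^2]

The two sides have different dimensions, so the equation is NOT dimensionally consistent.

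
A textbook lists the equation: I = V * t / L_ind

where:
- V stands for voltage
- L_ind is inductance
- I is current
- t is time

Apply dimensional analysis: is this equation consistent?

Yes

V (voltage) has dimensions [I^-1 L^2 M T^-3].
L_ind (inductance) has dimensions [I^-2 L^2 M T^-2].
I (current) has dimensions [I].
t (time) has dimensions [T].

Left side: [I]
Right side: [I]

Both sides have the same dimensions, so the equation is dimensionally consistent.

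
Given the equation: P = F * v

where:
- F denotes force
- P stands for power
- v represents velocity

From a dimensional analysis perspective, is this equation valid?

Yes

F (force) has dimensions [L M T^-2].
P (power) has dimensions [L^2 M T^-3].
v (velocity) has dimensions [L T^-1].

Left side: [L^2 M T^-3]
Right side: [L^2 M T^-3]

Both sides have the same dimensions, so the equation is dimensionally consistent.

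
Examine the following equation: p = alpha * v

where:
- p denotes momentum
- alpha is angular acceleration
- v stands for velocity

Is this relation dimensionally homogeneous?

No

p (momentum) has dimensions [L M T^-1].
alpha (angular acceleration) has dimensions [T^-2].
v (velocity) has dimensions [L T^-1].

Left side: [L M T^-1]
Right side: [L T^-3]

The two sides have different dimensions, so the equation is NOT dimensionally consistent.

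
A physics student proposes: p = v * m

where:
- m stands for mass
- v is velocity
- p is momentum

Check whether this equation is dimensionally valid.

Yes

m (mass) has dimensions [M].
v (velocity) has dimensions [L T^-1].
p (momentum) has dimensions [L M T^-1].

Left side: [L M T^-1]
Right side: [L M T^-1]

Both sides have the same dimensions, so the equation is dimensionally consistent.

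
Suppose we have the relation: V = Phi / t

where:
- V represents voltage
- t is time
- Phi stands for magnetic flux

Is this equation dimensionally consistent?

Yes

V (voltage) has dimensions [I^-1 L^2 M T^-3].
t (time) has dimensions [T].
Phi (magnetic flux) has dimensions [I^-1 L^2 M T^-2].

Left side: [I^-1 L^2 M T^-3]
Right side: [I^-1 L^2 M T^-3]

Both sides have the same dimensions, so the equation is dimensionally consistent.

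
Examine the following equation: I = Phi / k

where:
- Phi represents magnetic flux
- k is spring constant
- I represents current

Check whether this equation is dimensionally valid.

No

Phi (magnetic flux) has dimensions [I^-1 L^2 M T^-2].
k (spring constant) has dimensions [M T^-2].
I (current) has dimensions [I].

Left side: [I]
Right side: [I^-1 L^2]

The two sides have different dimensions, so the equation is NOT dimensionally consistent.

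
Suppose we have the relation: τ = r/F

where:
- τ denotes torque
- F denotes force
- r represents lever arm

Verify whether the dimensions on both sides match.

No

τ (torque) has dimensions [L^2 M T^-2].
F (force) has dimensions [L M T^-2].
r (lever arm) has dimensions [L].

Left side: [L^2 M T^-2]
Right side: [M^-1 T^2]

The two sides have different dimensions, so the equation is NOT dimensionally consistent.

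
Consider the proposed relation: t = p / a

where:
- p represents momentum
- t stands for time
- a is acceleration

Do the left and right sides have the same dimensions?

No

p (momentum) has dimensions [L M T^-1].
t (time) has dimensions [T].
a (acceleration) has dimensions [L T^-2].

Left side: [T]
Right side: [M T]

The two sides have different dimensions, so the equation is NOT dimensionally consistent.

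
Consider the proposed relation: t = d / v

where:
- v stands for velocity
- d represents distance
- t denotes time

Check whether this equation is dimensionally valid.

Yes

v (velocity) has dimensions [L T^-1].
d (distance) has dimensions [L].
t (time) has dimensions [T].

Left side: [T]
Right side: [T]

Both sides have the same dimensions, so the equation is dimensionally consistent.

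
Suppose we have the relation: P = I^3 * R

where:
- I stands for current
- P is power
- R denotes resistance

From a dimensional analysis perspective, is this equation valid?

No

I (current) has dimensions [I].
P (power) has dimensions [L^2 M T^-3].
R (resistance) has dimensions [I^-2 L^2 M T^-3].

Left side: [L^2 M T^-3]
Right side: [I L^2 M T^-3]

The two sides have different dimensions, so the equation is NOT dimensionally consistent.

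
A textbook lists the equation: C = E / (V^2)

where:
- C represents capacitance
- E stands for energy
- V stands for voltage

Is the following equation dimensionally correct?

Yes

C (capacitance) has dimensions [I^2 L^-2 M^-1 T^4].
E (energy) has dimensions [L^2 M T^-2].
V (voltage) has dimensions [I^-1 L^2 M T^-3].

Left side: [I^2 L^-2 M^-1 T^4]
Right side: [I^2 L^-2 M^-1 T^4]

Both sides have the same dimensions, so the equation is dimensionally consistent.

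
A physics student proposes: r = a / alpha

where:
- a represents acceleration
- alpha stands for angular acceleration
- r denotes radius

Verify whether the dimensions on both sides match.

Yes

a (acceleration) has dimensions [L T^-2].
alpha (angular acceleration) has dimensions [T^-2].
r (radius) has dimensions [L].

Left side: [L]
Right side: [L]

Both sides have the same dimensions, so the equation is dimensionally consistent.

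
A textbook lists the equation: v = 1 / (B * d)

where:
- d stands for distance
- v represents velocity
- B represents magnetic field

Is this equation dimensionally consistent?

No

d (distance) has dimensions [L].
v (velocity) has dimensions [L T^-1].
B (magnetic field) has dimensions [I^-1 M T^-2].

Left side: [L T^-1]
Right side: [I L^-1 M^-1 T^2]

The two sides have different dimensions, so the equation is NOT dimensionally consistent.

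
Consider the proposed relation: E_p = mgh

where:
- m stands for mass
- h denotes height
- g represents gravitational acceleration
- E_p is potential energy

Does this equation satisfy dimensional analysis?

Yes

m (mass) has dimensions [M].
h (height) has dimensions [L].
g (gravitational acceleration) has dimensions [L T^-2].
E_p (potential energy) has dimensions [L^2 M T^-2].

Left side: [L^2 M T^-2]
Right side: [L^2 M T^-2]

Both sides have the same dimensions, so the equation is dimensionally consistent.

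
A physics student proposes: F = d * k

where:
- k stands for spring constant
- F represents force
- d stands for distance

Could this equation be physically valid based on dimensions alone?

Yes

k (spring constant) has dimensions [M T^-2].
F (force) has dimensions [L M T^-2].
d (distance) has dimensions [L].

Left side: [L M T^-2]
Right side: [L M T^-2]

Both sides have the same dimensions, so the equation is dimensionally consistent.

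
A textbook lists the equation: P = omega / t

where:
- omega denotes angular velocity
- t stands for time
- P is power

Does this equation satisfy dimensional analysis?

No

omega (angular velocity) has dimensions [T^-1].
t (time) has dimensions [T].
P (power) has dimensions [L^2 M T^-3].

Left side: [L^2 M T^-3]
Right side: [T^-2]

The two sides have different dimensions, so the equation is NOT dimensionally consistent.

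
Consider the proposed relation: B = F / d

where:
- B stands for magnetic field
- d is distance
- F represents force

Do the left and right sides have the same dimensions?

No

B (magnetic field) has dimensions [I^-1 M T^-2].
d (distance) has dimensions [L].
F (force) has dimensions [L M T^-2].

Left side: [I^-1 M T^-2]
Right side: [M T^-2]

The two sides have different dimensions, so the equation is NOT dimensionally consistent.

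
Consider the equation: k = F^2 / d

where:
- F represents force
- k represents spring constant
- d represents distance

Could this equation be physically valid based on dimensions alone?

No

F (force) has dimensions [L M T^-2].
k (spring constant) has dimensions [M T^-2].
d (distance) has dimensions [L].

Left side: [M T^-2]
Right side: [L M^2 T^-4]

The two sides have different dimensions, so the equation is NOT dimensionally consistent.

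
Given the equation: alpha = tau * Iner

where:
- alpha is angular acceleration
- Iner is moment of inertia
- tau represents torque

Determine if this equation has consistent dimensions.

No

alpha (angular acceleration) has dimensions [T^-2].
Iner (moment of inertia) has dimensions [L^2 M].
tau (torque) has dimensions [L^2 M T^-2].

Left side: [T^-2]
Right side: [L^4 M^2 T^-2]

The two sides have different dimensions, so the equation is NOT dimensionally consistent.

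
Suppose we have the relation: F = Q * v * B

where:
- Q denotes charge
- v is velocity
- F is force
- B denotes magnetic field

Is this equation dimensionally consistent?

Yes

Q (charge) has dimensions [I T].
v (velocity) has dimensions [L T^-1].
F (force) has dimensions [L M T^-2].
B (magnetic field) has dimensions [I^-1 M T^-2].

Left side: [L M T^-2]
Right side: [L M T^-2]

Both sides have the same dimensions, so the equation is dimensionally consistent.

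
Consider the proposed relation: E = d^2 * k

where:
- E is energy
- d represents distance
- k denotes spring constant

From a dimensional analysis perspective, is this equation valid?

Yes

E (energy) has dimensions [L^2 M T^-2].
d (distance) has dimensions [L].
k (spring constant) has dimensions [M T^-2].

Left side: [L^2 M T^-2]
Right side: [L^2 M T^-2]

Both sides have the same dimensions, so the equation is dimensionally consistent.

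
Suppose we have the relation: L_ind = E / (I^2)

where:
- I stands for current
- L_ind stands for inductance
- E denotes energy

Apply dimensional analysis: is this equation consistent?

Yes

I (current) has dimensions [I].
L_ind (inductance) has dimensions [I^-2 L^2 M T^-2].
E (energy) has dimensions [L^2 M T^-2].

Left side: [I^-2 L^2 M T^-2]
Right side: [I^-2 L^2 M T^-2]

Both sides have the same dimensions, so the equation is dimensionally consistent.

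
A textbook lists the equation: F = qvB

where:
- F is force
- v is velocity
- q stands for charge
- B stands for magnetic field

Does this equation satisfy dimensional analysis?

Yes

F (force) has dimensions [L M T^-2].
v (velocity) has dimensions [L T^-1].
q (charge) has dimensions [I T].
B (magnetic field) has dimensions [I^-1 M T^-2].

Left side: [L M T^-2]
Right side: [L M T^-2]

Both sides have the same dimensions, so the equation is dimensionally consistent.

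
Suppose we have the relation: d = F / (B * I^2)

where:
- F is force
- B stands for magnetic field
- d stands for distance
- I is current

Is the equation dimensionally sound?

No

F (force) has dimensions [L M T^-2].
B (magnetic field) has dimensions [I^-1 M T^-2].
d (distance) has dimensions [L].
I (current) has dimensions [I].

Left side: [L]
Right side: [I^-1 L]

The two sides have different dimensions, so the equation is NOT dimensionally consistent.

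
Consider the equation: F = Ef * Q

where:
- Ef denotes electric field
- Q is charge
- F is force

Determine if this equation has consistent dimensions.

Yes

Ef (electric field) has dimensions [I^-1 L M T^-3].
Q (charge) has dimensions [I T].
F (force) has dimensions [L M T^-2].

Left side: [L M T^-2]
Right side: [L M T^-2]

Both sides have the same dimensions, so the equation is dimensionally consistent.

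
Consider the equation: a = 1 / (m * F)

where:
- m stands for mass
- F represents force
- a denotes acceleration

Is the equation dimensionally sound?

No

m (mass) has dimensions [M].
F (force) has dimensions [L M T^-2].
a (acceleration) has dimensions [L T^-2].

Left side: [L T^-2]
Right side: [L^-1 M^-2 T^2]

The two sides have different dimensions, so the equation is NOT dimensionally consistent.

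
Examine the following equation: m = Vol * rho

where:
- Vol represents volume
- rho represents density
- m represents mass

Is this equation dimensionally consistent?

Yes

Vol (volume) has dimensions [L^3].
rho (density) has dimensions [L^-3 M].
m (mass) has dimensions [M].

Left side: [M]
Right side: [M]

Both sides have the same dimensions, so the equation is dimensionally consistent.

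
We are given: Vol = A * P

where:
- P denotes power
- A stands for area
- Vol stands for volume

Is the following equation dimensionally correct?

No

P (power) has dimensions [L^2 M T^-3].
A (area) has dimensions [L^2].
Vol (volume) has dimensions [L^3].

Left side: [L^3]
Right side: [L^4 M T^-3]

The two sides have different dimensions, so the equation is NOT dimensionally consistent.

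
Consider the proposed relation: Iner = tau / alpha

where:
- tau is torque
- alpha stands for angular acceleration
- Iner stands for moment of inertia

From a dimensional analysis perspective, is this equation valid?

Yes

tau (torque) has dimensions [L^2 M T^-2].
alpha (angular acceleration) has dimensions [T^-2].
Iner (moment of inertia) has dimensions [L^2 M].

Left side: [L^2 M]
Right side: [L^2 M]

Both sides have the same dimensions, so the equation is dimensionally consistent.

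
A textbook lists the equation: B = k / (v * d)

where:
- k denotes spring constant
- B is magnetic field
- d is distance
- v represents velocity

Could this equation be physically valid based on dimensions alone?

No

k (spring constant) has dimensions [M T^-2].
B (magnetic field) has dimensions [I^-1 M T^-2].
d (distance) has dimensions [L].
v (velocity) has dimensions [L T^-1].

Left side: [I^-1 M T^-2]
Right side: [L^-2 M T^-1]

The two sides have different dimensions, so the equation is NOT dimensionally consistent.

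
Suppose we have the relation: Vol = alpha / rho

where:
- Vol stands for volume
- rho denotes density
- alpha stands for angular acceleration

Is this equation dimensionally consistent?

No

Vol (volume) has dimensions [L^3].
rho (density) has dimensions [L^-3 M].
alpha (angular acceleration) has dimensions [T^-2].

Left side: [L^3]
Right side: [L^3 M^-1 T^-2]

The two sides have different dimensions, so the equation is NOT dimensionally consistent.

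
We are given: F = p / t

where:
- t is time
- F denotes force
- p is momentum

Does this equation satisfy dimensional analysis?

Yes

t (time) has dimensions [T].
F (force) has dimensions [L M T^-2].
p (momentum) has dimensions [L M T^-1].

Left side: [L M T^-2]
Right side: [L M T^-2]

Both sides have the same dimensions, so the equation is dimensionally consistent.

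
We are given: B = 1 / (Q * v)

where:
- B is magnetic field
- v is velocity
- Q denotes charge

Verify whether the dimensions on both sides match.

No

B (magnetic field) has dimensions [I^-1 M T^-2].
v (velocity) has dimensions [L T^-1].
Q (charge) has dimensions [I T].

Left side: [I^-1 M T^-2]
Right side: [I^-1 L^-1]

The two sides have different dimensions, so the equation is NOT dimensionally consistent.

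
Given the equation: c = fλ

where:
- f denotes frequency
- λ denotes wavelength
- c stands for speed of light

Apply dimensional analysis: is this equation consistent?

Yes

f (frequency) has dimensions [T^-1].
λ (wavelength) has dimensions [L].
c (speed of light) has dimensions [L T^-1].

Left side: [L T^-1]
Right side: [L T^-1]

Both sides have the same dimensions, so the equation is dimensionally consistent.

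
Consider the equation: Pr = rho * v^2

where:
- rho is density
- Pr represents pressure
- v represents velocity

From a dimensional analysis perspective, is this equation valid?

Yes

rho (density) has dimensions [L^-3 M].
Pr (pressure) has dimensions [L^-1 M T^-2].
v (velocity) has dimensions [L T^-1].

Left side: [L^-1 M T^-2]
Right side: [L^-1 M T^-2]

Both sides have the same dimensions, so the equation is dimensionally consistent.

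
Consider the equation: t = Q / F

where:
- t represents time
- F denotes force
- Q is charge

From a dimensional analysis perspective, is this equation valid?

No

t (time) has dimensions [T].
F (force) has dimensions [L M T^-2].
Q (charge) has dimensions [I T].

Left side: [T]
Right side: [I L^-1 M^-1 T^3]

The two sides have different dimensions, so the equation is NOT dimensionally consistent.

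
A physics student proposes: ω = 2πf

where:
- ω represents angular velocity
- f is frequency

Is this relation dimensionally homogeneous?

Yes

ω (angular velocity) has dimensions [T^-1].
f (frequency) has dimensions [T^-1].

Left side: [T^-1]
Right side: [T^-1]

Both sides have the same dimensions, so the equation is dimensionally consistent.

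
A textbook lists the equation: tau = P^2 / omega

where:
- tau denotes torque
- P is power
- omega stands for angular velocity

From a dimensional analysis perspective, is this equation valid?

No

tau (torque) has dimensions [L^2 M T^-2].
P (power) has dimensions [L^2 M T^-3].
omega (angular velocity) has dimensions [T^-1].

Left side: [L^2 M T^-2]
Right side: [L^4 M^2 T^-5]

The two sides have different dimensions, so the equation is NOT dimensionally consistent.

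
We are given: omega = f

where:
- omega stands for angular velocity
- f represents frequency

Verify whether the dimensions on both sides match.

Yes

omega (angular velocity) has dimensions [T^-1].
f (frequency) has dimensions [T^-1].

Left side: [T^-1]
Right side: [T^-1]

Both sides have the same dimensions, so the equation is dimensionally consistent.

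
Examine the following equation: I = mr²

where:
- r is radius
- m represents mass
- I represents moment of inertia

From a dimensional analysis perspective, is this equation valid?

Yes

r (radius) has dimensions [L].
m (mass) has dimensions [M].
I (moment of inertia) has dimensions [L^2 M].

Left side: [L^2 M]
Right side: [L^2 M]

Both sides have the same dimensions, so the equation is dimensionally consistent.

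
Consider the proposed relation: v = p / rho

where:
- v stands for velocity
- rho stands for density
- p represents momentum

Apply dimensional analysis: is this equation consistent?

No

v (velocity) has dimensions [L T^-1].
rho (density) has dimensions [L^-3 M].
p (momentum) has dimensions [L M T^-1].

Left side: [L T^-1]
Right side: [L^4 T^-1]

The two sides have different dimensions, so the equation is NOT dimensionally consistent.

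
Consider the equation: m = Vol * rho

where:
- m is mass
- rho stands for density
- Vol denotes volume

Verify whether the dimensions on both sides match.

Yes

m (mass) has dimensions [M].
rho (density) has dimensions [L^-3 M].
Vol (volume) has dimensions [L^3].

Left side: [M]
Right side: [M]

Both sides have the same dimensions, so the equation is dimensionally consistent.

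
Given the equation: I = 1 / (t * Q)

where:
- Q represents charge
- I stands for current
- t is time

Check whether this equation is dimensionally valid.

No

Q (charge) has dimensions [I T].
I (current) has dimensions [I].
t (time) has dimensions [T].

Left side: [I]
Right side: [I^-1 T^-2]

The two sides have different dimensions, so the equation is NOT dimensionally consistent.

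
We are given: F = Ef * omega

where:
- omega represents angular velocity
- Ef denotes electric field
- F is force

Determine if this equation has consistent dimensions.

No

omega (angular velocity) has dimensions [T^-1].
Ef (electric field) has dimensions [I^-1 L M T^-3].
F (force) has dimensions [L M T^-2].

Left side: [L M T^-2]
Right side: [I^-1 L M T^-4]

The two sides have different dimensions, so the equation is NOT dimensionally consistent.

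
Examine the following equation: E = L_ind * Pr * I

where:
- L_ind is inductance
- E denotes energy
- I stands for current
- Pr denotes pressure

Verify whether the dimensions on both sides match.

No

L_ind (inductance) has dimensions [I^-2 L^2 M T^-2].
E (energy) has dimensions [L^2 M T^-2].
I (current) has dimensions [I].
Pr (pressure) has dimensions [L^-1 M T^-2].

Left side: [L^2 M T^-2]
Right side: [I^-1 L M^2 T^-4]

The two sides have different dimensions, so the equation is NOT dimensionally consistent.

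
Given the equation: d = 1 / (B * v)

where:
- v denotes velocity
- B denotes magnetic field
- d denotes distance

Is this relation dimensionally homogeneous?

No

v (velocity) has dimensions [L T^-1].
B (magnetic field) has dimensions [I^-1 M T^-2].
d (distance) has dimensions [L].

Left side: [L]
Right side: [I L^-1 M^-1 T^3]

The two sides have different dimensions, so the equation is NOT dimensionally consistent.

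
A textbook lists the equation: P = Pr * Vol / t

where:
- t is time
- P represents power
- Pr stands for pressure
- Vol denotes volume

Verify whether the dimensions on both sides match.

Yes

t (time) has dimensions [T].
P (power) has dimensions [L^2 M T^-3].
Pr (pressure) has dimensions [L^-1 M T^-2].
Vol (volume) has dimensions [L^3].

Left side: [L^2 M T^-3]
Right side: [L^2 M T^-3]

Both sides have the same dimensions, so the equation is dimensionally consistent.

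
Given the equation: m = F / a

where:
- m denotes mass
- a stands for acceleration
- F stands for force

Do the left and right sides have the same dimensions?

Yes

m (mass) has dimensions [M].
a (acceleration) has dimensions [L T^-2].
F (force) has dimensions [L M T^-2].

Left side: [M]
Right side: [M]

Both sides have the same dimensions, so the equation is dimensionally consistent.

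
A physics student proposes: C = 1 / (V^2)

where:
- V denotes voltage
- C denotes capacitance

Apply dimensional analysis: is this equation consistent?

No

V (voltage) has dimensions [I^-1 L^2 M T^-3].
C (capacitance) has dimensions [I^2 L^-2 M^-1 T^4].

Left side: [I^2 L^-2 M^-1 T^4]
Right side: [I^2 L^-4 M^-2 T^6]

The two sides have different dimensions, so the equation is NOT dimensionally consistent.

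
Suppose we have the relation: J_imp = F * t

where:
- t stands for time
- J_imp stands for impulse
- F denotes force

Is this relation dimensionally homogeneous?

Yes

t (time) has dimensions [T].
J_imp (impulse) has dimensions [L M T^-1].
F (force) has dimensions [L M T^-2].

Left side: [L M T^-1]
Right side: [L M T^-1]

Both sides have the same dimensions, so the equation is dimensionally consistent.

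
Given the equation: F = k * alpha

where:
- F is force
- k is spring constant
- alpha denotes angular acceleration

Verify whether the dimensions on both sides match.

No

F (force) has dimensions [L M T^-2].
k (spring constant) has dimensions [M T^-2].
alpha (angular acceleration) has dimensions [T^-2].

Left side: [L M T^-2]
Right side: [M T^-4]

The two sides have different dimensions, so the equation is NOT dimensionally consistent.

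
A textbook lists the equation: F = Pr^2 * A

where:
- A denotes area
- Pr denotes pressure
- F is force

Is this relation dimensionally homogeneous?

No

A (area) has dimensions [L^2].
Pr (pressure) has dimensions [L^-1 M T^-2].
F (force) has dimensions [L M T^-2].

Left side: [L M T^-2]
Right side: [M^2 T^-4]

The two sides have different dimensions, so the equation is NOT dimensionally consistent.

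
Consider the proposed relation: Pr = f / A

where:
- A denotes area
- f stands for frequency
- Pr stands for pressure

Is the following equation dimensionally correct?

No

A (area) has dimensions [L^2].
f (frequency) has dimensions [T^-1].
Pr (pressure) has dimensions [L^-1 M T^-2].

Left side: [L^-1 M T^-2]
Right side: [L^-2 T^-1]

The two sides have different dimensions, so the equation is NOT dimensionally consistent.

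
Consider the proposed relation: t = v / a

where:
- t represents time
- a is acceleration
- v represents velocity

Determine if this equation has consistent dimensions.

Yes

t (time) has dimensions [T].
a (acceleration) has dimensions [L T^-2].
v (velocity) has dimensions [L T^-1].

Left side: [T]
Right side: [T]

Both sides have the same dimensions, so the equation is dimensionally consistent.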